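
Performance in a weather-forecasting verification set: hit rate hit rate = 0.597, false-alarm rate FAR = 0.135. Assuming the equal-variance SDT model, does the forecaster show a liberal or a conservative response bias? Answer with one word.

conservative

z(H) = 0.246, z(FA) = -1.103
c = −½·(z(H) + z(FA)) = 0.4285
c > 0 → conservative criterion (biased toward responding “no”).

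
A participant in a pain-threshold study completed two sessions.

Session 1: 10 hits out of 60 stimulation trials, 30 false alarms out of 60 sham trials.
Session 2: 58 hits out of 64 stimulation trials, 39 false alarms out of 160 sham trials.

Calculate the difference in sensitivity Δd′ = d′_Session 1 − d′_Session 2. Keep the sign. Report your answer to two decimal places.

Δd′ = -2.98

Session 1: z(0.1667) = -0.967, z(0.5000) = 0.000, d' = -0.967
Session 2: z(0.9062) = 1.318, z(0.2437) = -0.694, d' = 2.012
Δd' = d'_Session 1 − d'_Session 2 = -0.967 − 2.012 = -2.979
Session 2 has the higher sensitivity.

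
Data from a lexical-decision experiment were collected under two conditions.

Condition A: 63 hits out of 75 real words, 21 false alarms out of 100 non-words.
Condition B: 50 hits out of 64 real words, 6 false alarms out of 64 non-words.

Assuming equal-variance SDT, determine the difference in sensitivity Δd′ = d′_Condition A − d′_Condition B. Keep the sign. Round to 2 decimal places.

Condition A: z(0.8400) = 0.994, z(0.2100) = -0.806, d' = 1.800
Condition B: z(0.7812) = 0.776, z(0.0938) = -1.318, d' = 2.094
Δd' = d'_Condition A − d'_Condition B = 1.800 − 2.094 = -0.294
Condition B has the higher sensitivity.

Δd′ = -0.29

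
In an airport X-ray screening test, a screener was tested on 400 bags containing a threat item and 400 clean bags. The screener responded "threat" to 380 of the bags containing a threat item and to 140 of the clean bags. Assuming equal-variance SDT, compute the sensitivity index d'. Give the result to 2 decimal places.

H = 380/400 = 0.9500
FA = 140/400 = 0.3500
z(H) = z(0.9500) = 1.645
z(FA) = z(0.3500) = -0.385
d' = z(H) − z(FA) = 1.645 − (-0.385) = 2.030

d' = 2.03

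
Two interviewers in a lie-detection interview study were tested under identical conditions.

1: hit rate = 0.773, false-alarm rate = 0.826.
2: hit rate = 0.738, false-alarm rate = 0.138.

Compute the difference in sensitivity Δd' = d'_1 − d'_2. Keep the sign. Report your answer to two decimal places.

Δd' = -1.92

1: z(0.773) = 0.749, z(0.826) = 0.938, d' = -0.189
2: z(0.738) = 0.637, z(0.138) = -1.089, d' = 1.726
Δd' = d'_1 − d'_2 = -0.189 − 1.726 = -1.915
2 has the higher sensitivity.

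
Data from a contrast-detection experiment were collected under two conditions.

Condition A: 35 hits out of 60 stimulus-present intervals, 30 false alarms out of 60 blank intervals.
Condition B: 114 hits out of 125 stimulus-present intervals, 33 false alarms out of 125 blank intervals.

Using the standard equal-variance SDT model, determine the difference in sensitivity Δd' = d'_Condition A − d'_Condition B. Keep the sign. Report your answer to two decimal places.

Condition A: z(0.5833) = 0.210, z(0.5000) = 0.000, d' = 0.210
Condition B: z(0.9120) = 1.353, z(0.2640) = -0.631, d' = 1.984
Δd' = d'_Condition A − d'_Condition B = 0.210 − 1.984 = -1.774
Condition B has the higher sensitivity.

Δd' = -1.77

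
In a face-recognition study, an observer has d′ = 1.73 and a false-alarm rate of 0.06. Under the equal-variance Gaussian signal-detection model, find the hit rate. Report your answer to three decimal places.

z(false-alarm rate) = z(0.06) = -1.5548
z(H) = z(FA) + d' = -1.5548 + 1.73 = 0.1752
hit rate = Φ(0.1752) = 0.5695

hit rate = 0.570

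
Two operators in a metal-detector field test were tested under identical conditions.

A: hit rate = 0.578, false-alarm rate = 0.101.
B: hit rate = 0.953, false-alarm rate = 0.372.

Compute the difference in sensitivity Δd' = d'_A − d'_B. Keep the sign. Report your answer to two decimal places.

Δd' = -0.53

A: z(0.578) = 0.197, z(0.101) = -1.276, d' = 1.473
B: z(0.953) = 1.675, z(0.372) = -0.327, d' = 2.002
Δd' = d'_A − d'_B = 1.473 − 2.002 = -0.529
B has the higher sensitivity.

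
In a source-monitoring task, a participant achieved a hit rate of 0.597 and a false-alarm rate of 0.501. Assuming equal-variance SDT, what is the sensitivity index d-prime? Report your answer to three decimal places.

d-prime = 0.243

z(H) = 0.2456
z(FA) = 0.0025
d' = z(H) − z(FA) = 0.2456 − 0.0025 = 0.2431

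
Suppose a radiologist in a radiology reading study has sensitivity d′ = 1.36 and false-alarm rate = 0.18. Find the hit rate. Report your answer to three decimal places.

hit rate = 0.672

z(false-alarm rate) = z(0.18) = -0.9154
z(H) = z(FA) + d' = -0.9154 + 1.36 = 0.4446
hit rate = Φ(0.4446) = 0.6717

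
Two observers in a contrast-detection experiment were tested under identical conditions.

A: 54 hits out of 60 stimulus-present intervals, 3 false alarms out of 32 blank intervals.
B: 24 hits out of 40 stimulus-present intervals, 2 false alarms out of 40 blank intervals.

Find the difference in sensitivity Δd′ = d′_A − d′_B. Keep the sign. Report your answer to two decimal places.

A: z(0.9000) = 1.282, z(0.0938) = -1.318, d' = 2.600
B: z(0.6000) = 0.253, z(0.0500) = -1.645, d' = 1.898
Δd' = d'_A − d'_B = 2.600 − 1.898 = 0.702
A has the higher sensitivity.

Δd′ = 0.70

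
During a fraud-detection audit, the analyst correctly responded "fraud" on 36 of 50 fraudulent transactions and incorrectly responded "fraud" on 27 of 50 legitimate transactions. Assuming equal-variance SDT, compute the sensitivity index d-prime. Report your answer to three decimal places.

H = 36/50 = 0.7200
FA = 27/50 = 0.5400
Φ⁻¹(H) = 0.5828
Φ⁻¹(FA) = 0.1004
d' = z(H) − z(FA) = 0.5828 − 0.1004 = 0.4824

d-prime = 0.482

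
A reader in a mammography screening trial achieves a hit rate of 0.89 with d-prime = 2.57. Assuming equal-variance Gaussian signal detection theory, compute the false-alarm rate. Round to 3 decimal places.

false-alarm rate = 0.090

z(hit rate) = z(0.89) = 1.2265
z(FA) = z(H) − d' = 1.2265 − 2.57 = -1.3435
false-alarm rate = Φ(-1.3435) = 0.0896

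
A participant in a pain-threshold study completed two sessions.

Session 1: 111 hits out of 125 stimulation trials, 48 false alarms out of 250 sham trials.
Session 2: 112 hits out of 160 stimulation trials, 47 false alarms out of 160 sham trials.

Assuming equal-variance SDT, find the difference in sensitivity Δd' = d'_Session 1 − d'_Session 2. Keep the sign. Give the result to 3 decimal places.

Session 1: z(0.8880) = 1.2160, z(0.1920) = -0.8705, d' = 2.0865
Session 2: z(0.7000) = 0.5244, z(0.2938) = -0.5423, d' = 1.0667
Δd' = d'_Session 1 − d'_Session 2 = 2.0865 − 1.0667 = 1.0198
Session 1 has the higher sensitivity.

Δd' = 1.020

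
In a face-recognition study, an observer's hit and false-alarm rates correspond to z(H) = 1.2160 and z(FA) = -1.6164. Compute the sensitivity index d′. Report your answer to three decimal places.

d′ = 2.832

d' = z(H) − z(FA) = 1.2160 − (-1.6164) = 2.8324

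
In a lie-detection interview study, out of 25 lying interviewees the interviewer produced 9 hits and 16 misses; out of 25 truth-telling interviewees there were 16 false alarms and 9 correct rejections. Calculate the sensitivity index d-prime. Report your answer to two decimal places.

H = 9/25 = 0.3600
FA = 16/25 = 0.6400
Φ⁻¹(H) = -0.358
Φ⁻¹(FA) = 0.358
d' = z(H) − z(FA) = -0.358 − 0.358 = -0.716

d-prime = -0.72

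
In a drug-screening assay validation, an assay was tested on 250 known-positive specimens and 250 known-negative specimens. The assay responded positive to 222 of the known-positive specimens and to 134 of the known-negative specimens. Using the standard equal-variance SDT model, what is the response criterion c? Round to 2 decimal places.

H = 222/250 = 0.8880
FA = 134/250 = 0.5360
z(H) = z(0.8880) = 1.2160
z(FA) = z(0.5360) = 0.0904
c = −½·[z(H) + z(FA)] = −0.5 × (1.2160 + 0.0904) = -0.6532

c = -0.65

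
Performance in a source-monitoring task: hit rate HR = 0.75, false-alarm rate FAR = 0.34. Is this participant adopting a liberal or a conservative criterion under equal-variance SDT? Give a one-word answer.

z(H) = 0.674, z(FA) = -0.412
c = −½·(z(H) + z(FA)) = -0.131
c < 0 → liberal criterion (biased toward responding “yes”).

liberal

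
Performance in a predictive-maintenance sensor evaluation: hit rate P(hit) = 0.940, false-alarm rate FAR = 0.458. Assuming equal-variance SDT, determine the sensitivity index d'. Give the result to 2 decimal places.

d' = 1.66

Φ⁻¹(H) = Φ⁻¹(0.940) = 1.5548
Φ⁻¹(FA) = Φ⁻¹(0.458) = -0.1055
d' = z(H) − z(FA) = 1.5548 − (-0.1055) = 1.6603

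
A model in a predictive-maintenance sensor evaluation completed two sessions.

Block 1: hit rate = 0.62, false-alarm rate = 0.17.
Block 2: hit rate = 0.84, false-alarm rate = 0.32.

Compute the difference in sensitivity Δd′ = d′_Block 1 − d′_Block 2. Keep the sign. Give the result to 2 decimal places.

Δd′ = -0.20

Block 1: z(0.62) = 0.305, z(0.17) = -0.954, d' = 1.259
Block 2: z(0.84) = 0.994, z(0.32) = -0.468, d' = 1.462
Δd' = d'_Block 1 − d'_Block 2 = 1.259 − 1.462 = -0.203
Block 2 has the higher sensitivity.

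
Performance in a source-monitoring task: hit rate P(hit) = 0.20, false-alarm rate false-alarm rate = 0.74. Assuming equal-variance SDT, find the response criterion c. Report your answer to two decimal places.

c = 0.10

z(0.20) = -0.842, z(0.74) = 0.643
c = −½·[z(H) + z(FA)] = −0.5 × (-0.842 + 0.643) = 0.0995
c > 0: the participant has a conservative response bias.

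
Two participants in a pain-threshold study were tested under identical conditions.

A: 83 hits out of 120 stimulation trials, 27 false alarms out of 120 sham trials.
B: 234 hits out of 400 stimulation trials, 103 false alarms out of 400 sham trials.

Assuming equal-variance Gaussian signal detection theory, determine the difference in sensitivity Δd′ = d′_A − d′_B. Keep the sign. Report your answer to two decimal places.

A: z(0.6917) = 0.501, z(0.2250) = -0.755, d' = 1.256
B: z(0.5850) = 0.215, z(0.2575) = -0.651, d' = 0.866
Δd' = d'_A − d'_B = 1.256 − 0.866 = 0.390
A has the higher sensitivity.

Δd′ = 0.39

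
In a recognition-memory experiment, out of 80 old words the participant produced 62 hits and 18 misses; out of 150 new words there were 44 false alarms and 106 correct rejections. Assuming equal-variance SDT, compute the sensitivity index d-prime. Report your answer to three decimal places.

H = 62/80 = 0.7750
FA = 44/150 = 0.2933
z(0.7750) = 0.7554, z(0.2933) = -0.5438
d' = z(H) − z(FA) = 0.7554 − (-0.5438) = 1.2992

d-prime = 1.299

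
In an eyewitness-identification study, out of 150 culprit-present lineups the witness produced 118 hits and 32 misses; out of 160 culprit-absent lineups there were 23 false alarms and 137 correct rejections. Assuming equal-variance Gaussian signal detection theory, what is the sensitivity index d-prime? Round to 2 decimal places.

H = 118/150 = 0.7867
FA = 23/160 = 0.1437
z(H) = 0.795
z(FA) = -1.064
d' = z(H) − z(FA) = 0.795 − (-1.064) = 1.859

d-prime = 1.86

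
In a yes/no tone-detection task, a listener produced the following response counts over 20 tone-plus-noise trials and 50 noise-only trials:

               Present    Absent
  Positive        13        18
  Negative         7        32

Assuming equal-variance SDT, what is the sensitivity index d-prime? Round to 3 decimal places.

H = 13/20 = 0.6500
FA = 18/50 = 0.3600
z(H) = z(0.6500) = 0.3853
z(FA) = z(0.3600) = -0.3585
d' = z(H) − z(FA) = 0.3853 − (-0.3585) = 0.7438

d-prime = 0.744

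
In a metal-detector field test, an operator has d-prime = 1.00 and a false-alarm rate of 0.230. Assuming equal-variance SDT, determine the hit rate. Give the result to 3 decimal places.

hit rate = 0.603

z(false-alarm rate) = z(0.230) = -0.7388
z(H) = z(FA) + d' = -0.7388 + 1.00 = 0.2612
hit rate = Φ(0.2612) = 0.6030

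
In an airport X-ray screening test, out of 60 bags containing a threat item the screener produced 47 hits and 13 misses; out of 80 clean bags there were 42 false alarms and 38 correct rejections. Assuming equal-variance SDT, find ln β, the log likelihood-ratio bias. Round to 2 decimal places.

ln β = -0.30

H = 47/60 = 0.7833
FA = 42/80 = 0.5250
z(H) = z(0.7833) = 0.783
z(FA) = z(0.5250) = 0.063
ln β = −½·[z(H)² − z(FA)²] = −0.5 × (0.613 − 0.004) = -0.3045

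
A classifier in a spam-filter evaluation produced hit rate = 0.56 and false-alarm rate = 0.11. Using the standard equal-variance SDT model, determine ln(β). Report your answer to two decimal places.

z(H) = 0.151
z(FA) = -1.227
ln β = −½·[z(H)² − z(FA)²] = −0.5 × (0.023 − 1.506) = 0.7415

ln β = 0.74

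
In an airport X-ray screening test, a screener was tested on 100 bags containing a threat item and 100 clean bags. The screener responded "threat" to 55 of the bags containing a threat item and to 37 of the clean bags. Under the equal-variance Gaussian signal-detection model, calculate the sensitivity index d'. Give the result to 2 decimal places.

d' = 0.46

H = 55/100 = 0.5500
FA = 37/100 = 0.3700
z(H) = z(0.5500) = 0.1257
z(FA) = z(0.3700) = -0.3319
d' = z(H) − z(FA) = 0.1257 − (-0.3319) = 0.4576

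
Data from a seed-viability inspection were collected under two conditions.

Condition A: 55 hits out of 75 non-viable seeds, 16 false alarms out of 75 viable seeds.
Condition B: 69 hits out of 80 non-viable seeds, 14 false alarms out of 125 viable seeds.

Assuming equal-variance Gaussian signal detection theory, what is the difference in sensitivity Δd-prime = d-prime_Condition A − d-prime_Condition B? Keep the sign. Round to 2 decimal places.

Condition A: z(0.7333) = 0.623, z(0.2133) = -0.795, d' = 1.418
Condition B: z(0.8625) = 1.092, z(0.1120) = -1.216, d' = 2.308
Δd' = d'_Condition A − d'_Condition B = 1.418 − 2.308 = -0.890
Condition B has the higher sensitivity.

Δd-prime = -0.89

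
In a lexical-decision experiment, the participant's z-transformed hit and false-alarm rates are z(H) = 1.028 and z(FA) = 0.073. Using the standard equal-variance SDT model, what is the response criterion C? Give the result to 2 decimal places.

c = −½·[z(H) + z(FA)] = −½·(1.028 + 0.073) = -0.5505
c < 0: the participant has a liberal response bias.

C = -0.55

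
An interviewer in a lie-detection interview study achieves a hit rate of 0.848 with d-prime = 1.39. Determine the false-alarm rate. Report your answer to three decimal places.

false-alarm rate = 0.359

z(hit rate) = z(0.848) = 1.0279
z(FA) = z(H) − d' = 1.0279 − 1.39 = -0.3621
false-alarm rate = Φ(-0.3621) = 0.3586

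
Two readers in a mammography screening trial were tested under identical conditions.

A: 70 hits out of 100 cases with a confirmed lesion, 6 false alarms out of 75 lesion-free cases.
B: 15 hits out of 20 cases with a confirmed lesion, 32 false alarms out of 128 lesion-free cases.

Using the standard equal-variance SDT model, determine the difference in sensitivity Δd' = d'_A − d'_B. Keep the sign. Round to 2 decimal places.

Δd' = 0.58

A: z(0.7000) = 0.524, z(0.0800) = -1.405, d' = 1.929
B: z(0.7500) = 0.674, z(0.2500) = -0.674, d' = 1.348
Δd' = d'_A − d'_B = 1.929 − 1.348 = 0.581
A has the higher sensitivity.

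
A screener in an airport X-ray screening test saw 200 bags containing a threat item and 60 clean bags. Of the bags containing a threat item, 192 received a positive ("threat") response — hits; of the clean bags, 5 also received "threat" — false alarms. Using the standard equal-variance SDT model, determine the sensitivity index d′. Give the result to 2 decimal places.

d′ = 3.13

H = 192/200 = 0.9600
FA = 5/60 = 0.0833
z(H) = z(0.9600) = 1.751
z(FA) = z(0.0833) = -1.383
d' = z(H) − z(FA) = 1.751 − (-1.383) = 3.134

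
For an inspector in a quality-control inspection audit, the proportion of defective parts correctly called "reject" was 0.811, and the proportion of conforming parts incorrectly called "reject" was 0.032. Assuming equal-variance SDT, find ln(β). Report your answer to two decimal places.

ln β = 1.33

Φ⁻¹(H) = Φ⁻¹(0.811) = 0.882
Φ⁻¹(FA) = Φ⁻¹(0.032) = -1.852
ln β = −½·[z(H)² − z(FA)²] = −0.5 × (0.778 − 3.430) = 1.326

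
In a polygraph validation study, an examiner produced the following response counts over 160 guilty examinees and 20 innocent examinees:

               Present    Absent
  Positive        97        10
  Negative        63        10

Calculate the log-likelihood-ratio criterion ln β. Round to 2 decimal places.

ln β = -0.04

H = 97/160 = 0.6062
FA = 10/20 = 0.5000
Φ⁻¹(0.6062) = 0.269, Φ⁻¹(0.5000) = 0.000
ln β = −½·[z(H)² − z(FA)²] = −0.5 × (0.072 − 0.000) = -0.036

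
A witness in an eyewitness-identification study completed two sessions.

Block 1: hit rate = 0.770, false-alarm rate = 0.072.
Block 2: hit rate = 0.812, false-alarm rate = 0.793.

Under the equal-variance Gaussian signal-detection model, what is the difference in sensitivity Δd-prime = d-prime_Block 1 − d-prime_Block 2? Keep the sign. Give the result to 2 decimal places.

Δd-prime = 2.13

Block 1: z(0.770) = 0.739, z(0.072) = -1.461, d' = 2.200
Block 2: z(0.812) = 0.885, z(0.793) = 0.817, d' = 0.068
Δd' = d'_Block 1 − d'_Block 2 = 2.200 − 0.068 = 2.132
Block 1 has the higher sensitivity.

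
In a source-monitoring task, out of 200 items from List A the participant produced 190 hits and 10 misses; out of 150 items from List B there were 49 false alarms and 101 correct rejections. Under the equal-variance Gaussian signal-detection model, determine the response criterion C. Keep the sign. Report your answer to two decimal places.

H = 190/200 = 0.9500
FA = 49/150 = 0.3267
z(0.9500) = 1.6449, z(0.3267) = -0.4490
c = −½·[z(H) + z(FA)] = −0.5 × (1.6449 + (-0.4490)) = -0.59795

C = -0.60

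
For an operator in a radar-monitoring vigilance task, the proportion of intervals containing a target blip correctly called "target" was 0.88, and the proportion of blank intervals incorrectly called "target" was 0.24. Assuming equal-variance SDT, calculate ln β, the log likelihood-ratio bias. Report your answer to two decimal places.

ln β = -0.44

z(H) = z(0.88) = 1.175
z(FA) = z(0.24) = -0.706
ln β = −½·[z(H)² − z(FA)²] = −0.5 × (1.381 − 0.498) = -0.4415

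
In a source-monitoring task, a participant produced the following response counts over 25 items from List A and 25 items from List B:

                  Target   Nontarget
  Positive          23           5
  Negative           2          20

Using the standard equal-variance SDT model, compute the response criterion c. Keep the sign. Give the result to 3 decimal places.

H = 23/25 = 0.9200
FA = 5/25 = 0.2000
z(H) = z(0.9200) = 1.4051
z(FA) = z(0.2000) = -0.8416
c = −½·[z(H) + z(FA)] = −0.5 × (1.4051 + (-0.8416)) = -0.28175
c < 0: the participant has a liberal response bias.

c = -0.282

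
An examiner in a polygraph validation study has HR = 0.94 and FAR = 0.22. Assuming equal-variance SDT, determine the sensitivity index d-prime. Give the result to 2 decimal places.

z(H) = z(0.94) = 1.5548
z(FA) = z(0.22) = -0.7722
d' = z(H) − z(FA) = 1.5548 − (-0.7722) = 2.3270

d-prime = 2.33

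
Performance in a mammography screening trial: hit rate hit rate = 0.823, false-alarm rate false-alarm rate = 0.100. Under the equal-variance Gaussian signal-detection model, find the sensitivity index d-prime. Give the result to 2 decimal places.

d-prime = 2.21

z(H) = 0.9269
z(FA) = -1.2816
d' = z(H) − z(FA) = 0.9269 − (-1.2816) = 2.2085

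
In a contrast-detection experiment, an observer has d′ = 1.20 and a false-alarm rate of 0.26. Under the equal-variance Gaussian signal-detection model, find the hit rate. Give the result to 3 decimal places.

hit rate = 0.711

z(false-alarm rate) = z(0.26) = -0.6433
z(H) = z(FA) + d' = -0.6433 + 1.20 = 0.5567
hit rate = Φ(0.5567) = 0.7111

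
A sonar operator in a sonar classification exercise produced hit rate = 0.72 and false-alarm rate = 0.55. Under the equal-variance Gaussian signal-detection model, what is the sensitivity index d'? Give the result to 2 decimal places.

z(H) = z(0.72) = 0.583
z(FA) = z(0.55) = 0.126
d' = z(H) − z(FA) = 0.583 − 0.126 = 0.457

d' = 0.46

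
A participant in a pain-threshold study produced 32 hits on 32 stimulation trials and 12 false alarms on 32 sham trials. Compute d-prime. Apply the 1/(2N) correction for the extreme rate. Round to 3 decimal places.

d-prime = 2.473

The hit rate is 32/32 = 1, so apply the 1/(2N) correction: H → 1 − 1/(2·32) = 0.98438.
z(H) = z(0.98438) = 2.1540
z(FA) = z(0.37500) = -0.3186
d' = 2.1540 − (-0.3186) = 2.4726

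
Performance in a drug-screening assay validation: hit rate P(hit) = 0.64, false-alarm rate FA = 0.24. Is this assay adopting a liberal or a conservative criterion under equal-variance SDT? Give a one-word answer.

conservative

z(H) = 0.358, z(FA) = -0.706
c = −½·(z(H) + z(FA)) = 0.174
c > 0 → conservative criterion (biased toward responding “no”).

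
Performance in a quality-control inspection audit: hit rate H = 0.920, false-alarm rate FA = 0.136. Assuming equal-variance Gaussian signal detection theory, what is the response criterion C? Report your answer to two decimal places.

C = -0.15

Φ⁻¹(0.920) = 1.405, Φ⁻¹(0.136) = -1.098
c = −½·[z(H) + z(FA)] = −0.5 × (1.405 + (-1.098)) = -0.1535
c < 0: the inspector has a liberal response bias.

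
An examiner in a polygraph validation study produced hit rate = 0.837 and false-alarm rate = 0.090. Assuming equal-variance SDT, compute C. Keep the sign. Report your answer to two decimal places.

z(H) = 0.9822
z(FA) = -1.3408
c = −½·[z(H) + z(FA)] = −0.5 × (0.9822 + (-1.3408)) = 0.1793

C = 0.18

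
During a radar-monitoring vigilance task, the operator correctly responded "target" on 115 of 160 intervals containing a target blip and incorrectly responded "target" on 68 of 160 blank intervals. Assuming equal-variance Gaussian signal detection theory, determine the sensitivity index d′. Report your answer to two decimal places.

H = 115/160 = 0.7188
FA = 68/160 = 0.4250
z(H) = 0.579
z(FA) = -0.189
d' = z(H) − z(FA) = 0.579 − (-0.189) = 0.768

d′ = 0.77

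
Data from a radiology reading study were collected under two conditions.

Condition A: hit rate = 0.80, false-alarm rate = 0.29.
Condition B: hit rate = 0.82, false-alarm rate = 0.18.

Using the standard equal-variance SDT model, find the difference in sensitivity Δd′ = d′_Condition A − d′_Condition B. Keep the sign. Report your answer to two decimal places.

Δd′ = -0.44

Condition A: z(0.80) = 0.842, z(0.29) = -0.553, d' = 1.395
Condition B: z(0.82) = 0.915, z(0.18) = -0.915, d' = 1.830
Δd' = d'_Condition A − d'_Condition B = 1.395 − 1.830 = -0.435
Condition B has the higher sensitivity.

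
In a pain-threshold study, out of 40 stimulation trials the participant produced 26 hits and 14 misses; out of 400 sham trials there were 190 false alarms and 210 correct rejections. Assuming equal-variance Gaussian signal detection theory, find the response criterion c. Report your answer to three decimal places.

H = 26/40 = 0.6500
FA = 190/400 = 0.4750
Φ⁻¹(H) = 0.3853
Φ⁻¹(FA) = -0.0627
c = −½·[z(H) + z(FA)] = −0.5 × (0.3853 + (-0.0627)) = -0.1613

c = -0.161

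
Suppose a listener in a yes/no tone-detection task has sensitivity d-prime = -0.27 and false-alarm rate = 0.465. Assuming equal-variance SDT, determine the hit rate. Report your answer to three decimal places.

hit rate = 0.360

z(false-alarm rate) = z(0.465) = -0.0878
z(H) = z(FA) + d' = -0.0878 + (-0.27) = -0.3578
hit rate = Φ(-0.3578) = 0.3602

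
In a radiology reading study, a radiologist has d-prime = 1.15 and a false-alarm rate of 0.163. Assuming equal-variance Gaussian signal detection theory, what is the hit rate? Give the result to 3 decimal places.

hit rate = 0.567

z(false-alarm rate) = z(0.163) = -0.9822
z(H) = z(FA) + d' = -0.9822 + 1.15 = 0.1678
hit rate = Φ(0.1678) = 0.5666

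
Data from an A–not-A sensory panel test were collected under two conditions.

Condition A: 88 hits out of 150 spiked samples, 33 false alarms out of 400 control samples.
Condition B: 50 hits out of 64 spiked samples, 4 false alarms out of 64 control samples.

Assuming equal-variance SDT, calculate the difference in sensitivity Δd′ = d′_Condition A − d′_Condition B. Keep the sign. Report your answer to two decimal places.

Δd′ = -0.70

Condition A: z(0.5867) = 0.219, z(0.0825) = -1.388, d' = 1.607
Condition B: z(0.7812) = 0.776, z(0.0625) = -1.534, d' = 2.310
Δd' = d'_Condition A − d'_Condition B = 1.607 − 2.310 = -0.703
Condition B has the higher sensitivity.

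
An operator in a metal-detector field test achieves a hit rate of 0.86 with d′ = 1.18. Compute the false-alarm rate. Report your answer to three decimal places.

z(hit rate) = z(0.86) = 1.0803
z(FA) = z(H) − d' = 1.0803 − 1.18 = -0.0997
false-alarm rate = Φ(-0.0997) = 0.4603

false-alarm rate = 0.460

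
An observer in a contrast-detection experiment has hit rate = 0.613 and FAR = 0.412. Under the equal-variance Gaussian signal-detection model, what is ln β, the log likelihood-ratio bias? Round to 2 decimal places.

Φ⁻¹(H) = Φ⁻¹(0.613) = 0.287
Φ⁻¹(FA) = Φ⁻¹(0.412) = -0.222
ln β = −½·[z(H)² − z(FA)²] = −0.5 × (0.082 − 0.049) = -0.0165

ln β = -0.02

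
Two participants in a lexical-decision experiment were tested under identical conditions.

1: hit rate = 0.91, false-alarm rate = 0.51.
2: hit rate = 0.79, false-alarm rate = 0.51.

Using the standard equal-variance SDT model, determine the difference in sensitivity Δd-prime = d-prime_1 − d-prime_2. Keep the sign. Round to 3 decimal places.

1: z(0.91) = 1.3408, z(0.51) = 0.0251, d' = 1.3157
2: z(0.79) = 0.8064, z(0.51) = 0.0251, d' = 0.7813
Δd' = d'_1 − d'_2 = 1.3157 − 0.7813 = 0.5344
1 has the higher sensitivity.

Δd-prime = 0.534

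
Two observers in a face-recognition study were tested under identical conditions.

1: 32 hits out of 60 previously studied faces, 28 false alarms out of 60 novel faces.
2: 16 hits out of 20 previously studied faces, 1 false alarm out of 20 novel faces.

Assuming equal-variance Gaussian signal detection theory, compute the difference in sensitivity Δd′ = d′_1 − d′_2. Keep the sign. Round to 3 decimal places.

Δd′ = -2.319

1: z(0.5333) = 0.0836, z(0.4667) = -0.0836, d' = 0.1672
2: z(0.8000) = 0.8416, z(0.0500) = -1.6449, d' = 2.4865
Δd' = d'_1 − d'_2 = 0.1672 − 2.4865 = -2.3193
2 has the higher sensitivity.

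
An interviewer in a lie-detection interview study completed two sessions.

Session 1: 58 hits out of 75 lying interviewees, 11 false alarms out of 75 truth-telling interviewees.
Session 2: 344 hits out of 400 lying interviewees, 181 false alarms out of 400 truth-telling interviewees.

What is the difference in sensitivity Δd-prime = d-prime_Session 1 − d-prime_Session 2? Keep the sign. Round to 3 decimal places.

Session 1: z(0.7733) = 0.7498, z(0.1467) = -1.0507, d' = 1.8005
Session 2: z(0.8600) = 1.0803, z(0.4525) = -0.1193, d' = 1.1996
Δd' = d'_Session 1 − d'_Session 2 = 1.8005 − 1.1996 = 0.6009
Session 1 has the higher sensitivity.

Δd-prime = 0.601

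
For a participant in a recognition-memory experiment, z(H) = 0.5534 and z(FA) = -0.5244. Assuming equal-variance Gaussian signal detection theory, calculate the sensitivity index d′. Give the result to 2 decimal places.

d′ = 1.08

d' = z(H) − z(FA) = 0.5534 − (-0.5244) = 1.0778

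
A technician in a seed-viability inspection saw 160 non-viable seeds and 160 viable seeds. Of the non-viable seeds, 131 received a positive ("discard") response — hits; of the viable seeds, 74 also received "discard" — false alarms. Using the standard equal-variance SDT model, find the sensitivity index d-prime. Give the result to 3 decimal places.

d-prime = 1.005

H = 131/160 = 0.8187
FA = 74/160 = 0.4625
Φ⁻¹(H) = Φ⁻¹(0.8187) = 0.9104
Φ⁻¹(FA) = Φ⁻¹(0.4625) = -0.0941
d' = z(H) − z(FA) = 0.9104 − (-0.0941) = 1.0045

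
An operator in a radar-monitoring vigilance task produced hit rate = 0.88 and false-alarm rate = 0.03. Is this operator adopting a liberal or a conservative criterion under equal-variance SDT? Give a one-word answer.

conservative

z(H) = 1.175, z(FA) = -1.881
c = −½·(z(H) + z(FA)) = 0.353
c > 0 → conservative criterion (biased toward responding “no”).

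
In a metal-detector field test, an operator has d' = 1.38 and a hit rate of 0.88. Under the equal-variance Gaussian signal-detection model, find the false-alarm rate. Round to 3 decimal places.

z(hit rate) = z(0.88) = 1.1750
z(FA) = z(H) − d' = 1.1750 − 1.38 = -0.2050
false-alarm rate = Φ(-0.2050) = 0.4188

false-alarm rate = 0.419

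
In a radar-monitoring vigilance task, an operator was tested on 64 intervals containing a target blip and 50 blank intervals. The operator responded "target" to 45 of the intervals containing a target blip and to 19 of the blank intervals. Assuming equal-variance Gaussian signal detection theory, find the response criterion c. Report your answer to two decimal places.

H = 45/64 = 0.7031
FA = 19/50 = 0.3800
z(H) = z(0.7031) = 0.5333
z(FA) = z(0.3800) = -0.3055
c = −½·[z(H) + z(FA)] = −0.5 × (0.5333 + (-0.3055)) = -0.1139
c < 0: the operator has a liberal response bias.

c = -0.11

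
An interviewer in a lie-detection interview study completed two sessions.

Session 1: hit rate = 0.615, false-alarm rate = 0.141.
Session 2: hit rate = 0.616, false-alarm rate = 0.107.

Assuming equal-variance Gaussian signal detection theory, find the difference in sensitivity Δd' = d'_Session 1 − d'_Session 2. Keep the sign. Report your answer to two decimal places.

Δd' = -0.17

Session 1: z(0.615) = 0.292, z(0.141) = -1.076, d' = 1.368
Session 2: z(0.616) = 0.295, z(0.107) = -1.243, d' = 1.538
Δd' = d'_Session 1 − d'_Session 2 = 1.368 − 1.538 = -0.170
Session 2 has the higher sensitivity.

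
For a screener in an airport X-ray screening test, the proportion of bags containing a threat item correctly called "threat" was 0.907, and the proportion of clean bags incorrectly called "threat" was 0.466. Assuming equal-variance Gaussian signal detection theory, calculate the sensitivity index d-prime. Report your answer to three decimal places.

d-prime = 1.408

z(0.907) = 1.3225, z(0.466) = -0.0853
d' = z(H) − z(FA) = 1.3225 − (-0.0853) = 1.4078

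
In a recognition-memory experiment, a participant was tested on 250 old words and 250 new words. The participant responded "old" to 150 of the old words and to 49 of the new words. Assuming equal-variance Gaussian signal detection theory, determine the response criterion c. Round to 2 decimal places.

c = 0.30

H = 150/250 = 0.6000
FA = 49/250 = 0.1960
Φ⁻¹(H) = 0.2533
Φ⁻¹(FA) = -0.8560
c = −½·[z(H) + z(FA)] = −0.5 × (0.2533 + (-0.8560)) = 0.30135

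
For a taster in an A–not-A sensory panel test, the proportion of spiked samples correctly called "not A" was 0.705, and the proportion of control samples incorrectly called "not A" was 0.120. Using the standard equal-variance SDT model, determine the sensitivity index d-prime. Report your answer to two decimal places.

d-prime = 1.71

z(H) = z(0.705) = 0.5388
z(FA) = z(0.120) = -1.1750
d' = z(H) − z(FA) = 0.5388 − (-1.1750) = 1.7138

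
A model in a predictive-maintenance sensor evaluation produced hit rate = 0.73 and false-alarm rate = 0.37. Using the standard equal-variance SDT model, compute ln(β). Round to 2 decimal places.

z(0.73) = 0.613, z(0.37) = -0.332
ln β = −½·[z(H)² − z(FA)²] = −0.5 × (0.376 − 0.110) = -0.133

ln β = -0.13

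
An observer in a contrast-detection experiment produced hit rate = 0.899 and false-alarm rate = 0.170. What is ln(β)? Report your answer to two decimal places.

z(H) = z(0.899) = 1.276
z(FA) = z(0.170) = -0.954
ln β = −½·[z(H)² − z(FA)²] = −0.5 × (1.628 − 0.910) = -0.359

ln β = -0.36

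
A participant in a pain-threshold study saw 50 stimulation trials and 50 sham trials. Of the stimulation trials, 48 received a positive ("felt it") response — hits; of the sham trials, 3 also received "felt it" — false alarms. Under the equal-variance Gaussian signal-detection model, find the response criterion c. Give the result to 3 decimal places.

H = 48/50 = 0.9600
FA = 3/50 = 0.0600
Φ⁻¹(H) = Φ⁻¹(0.9600) = 1.7507
Φ⁻¹(FA) = Φ⁻¹(0.0600) = -1.5548
c = −½·[z(H) + z(FA)] = −0.5 × (1.7507 + (-1.5548)) = -0.09795

c = -0.098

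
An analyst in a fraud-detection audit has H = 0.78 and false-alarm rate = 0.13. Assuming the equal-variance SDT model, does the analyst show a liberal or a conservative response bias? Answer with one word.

conservative

z(H) = 0.772, z(FA) = -1.126
c = −½·(z(H) + z(FA)) = 0.177
c > 0 → conservative criterion (biased toward responding “no”).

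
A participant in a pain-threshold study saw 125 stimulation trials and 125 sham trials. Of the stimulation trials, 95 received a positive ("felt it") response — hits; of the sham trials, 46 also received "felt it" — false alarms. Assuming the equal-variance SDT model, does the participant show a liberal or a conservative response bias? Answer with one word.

liberal

z(H) = 0.706, z(FA) = -0.337
c = −½·(z(H) + z(FA)) = -0.1845
c < 0 → liberal criterion (biased toward responding “yes”).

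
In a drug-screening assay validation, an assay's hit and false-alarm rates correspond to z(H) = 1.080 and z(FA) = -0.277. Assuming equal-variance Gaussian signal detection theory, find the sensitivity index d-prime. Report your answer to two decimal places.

d-prime = 1.36

d' = z(H) − z(FA) = 1.080 − (-0.277) = 1.357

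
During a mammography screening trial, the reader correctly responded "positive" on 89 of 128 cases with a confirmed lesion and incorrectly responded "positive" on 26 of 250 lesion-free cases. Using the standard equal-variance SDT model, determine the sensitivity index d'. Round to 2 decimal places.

d' = 1.77

H = 89/128 = 0.6953
FA = 26/250 = 0.1040
z(H) = z(0.6953) = 0.5109
z(FA) = z(0.1040) = -1.2591
d' = z(H) − z(FA) = 0.5109 − (-1.2591) = 1.7700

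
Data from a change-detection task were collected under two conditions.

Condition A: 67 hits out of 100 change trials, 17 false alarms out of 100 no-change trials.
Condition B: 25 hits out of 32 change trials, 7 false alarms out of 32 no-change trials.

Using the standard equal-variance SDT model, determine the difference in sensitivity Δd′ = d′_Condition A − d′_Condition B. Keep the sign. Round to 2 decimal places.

Δd′ = -0.16

Condition A: z(0.6700) = 0.440, z(0.1700) = -0.954, d' = 1.394
Condition B: z(0.7812) = 0.776, z(0.2188) = -0.776, d' = 1.552
Δd' = d'_Condition A − d'_Condition B = 1.394 − 1.552 = -0.158
Condition B has the higher sensitivity.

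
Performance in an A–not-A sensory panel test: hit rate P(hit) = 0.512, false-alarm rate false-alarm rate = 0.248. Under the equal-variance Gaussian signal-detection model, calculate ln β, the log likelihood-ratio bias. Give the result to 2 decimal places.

Φ⁻¹(0.512) = 0.030, Φ⁻¹(0.248) = -0.681
ln β = −½·[z(H)² − z(FA)²] = −0.5 × (0.001 − 0.464) = 0.2315

ln β = 0.23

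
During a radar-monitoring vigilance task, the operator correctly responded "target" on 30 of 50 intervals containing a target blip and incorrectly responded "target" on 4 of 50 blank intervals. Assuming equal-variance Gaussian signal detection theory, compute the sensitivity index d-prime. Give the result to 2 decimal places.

H = 30/50 = 0.6000
FA = 4/50 = 0.0800
z(H) = z(0.6000) = 0.2533
z(FA) = z(0.0800) = -1.4051
d' = z(H) − z(FA) = 0.2533 − (-1.4051) = 1.6584

d-prime = 1.66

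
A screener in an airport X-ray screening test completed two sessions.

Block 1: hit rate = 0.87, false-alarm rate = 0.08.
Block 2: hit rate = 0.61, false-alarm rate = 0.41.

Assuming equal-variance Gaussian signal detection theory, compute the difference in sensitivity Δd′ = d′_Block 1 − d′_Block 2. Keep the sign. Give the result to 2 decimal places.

Block 1: z(0.87) = 1.126, z(0.08) = -1.405, d' = 2.531
Block 2: z(0.61) = 0.279, z(0.41) = -0.228, d' = 0.507
Δd' = d'_Block 1 − d'_Block 2 = 2.531 − 0.507 = 2.024
Block 1 has the higher sensitivity.

Δd′ = 2.02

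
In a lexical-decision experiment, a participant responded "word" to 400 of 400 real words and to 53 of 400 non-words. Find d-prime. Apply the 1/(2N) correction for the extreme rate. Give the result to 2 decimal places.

The hit rate is 400/400 = 1, so apply the 1/(2N) correction: H → 1 − 1/(2·400) = 0.99875.
z(H) = z(0.99875) = 3.023
z(FA) = z(0.13250) = -1.115
d' = 3.023 − (-1.115) = 4.138

d-prime = 4.14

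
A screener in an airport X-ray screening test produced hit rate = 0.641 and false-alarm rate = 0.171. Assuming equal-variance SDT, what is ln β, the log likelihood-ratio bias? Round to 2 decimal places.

ln β = 0.39

z(0.641) = 0.361, z(0.171) = -0.950
ln β = −½·[z(H)² − z(FA)²] = −0.5 × (0.130 − 0.903) = 0.3865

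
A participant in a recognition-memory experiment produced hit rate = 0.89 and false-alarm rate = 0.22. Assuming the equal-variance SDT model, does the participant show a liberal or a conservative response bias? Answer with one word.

liberal

z(H) = 1.227, z(FA) = -0.772
c = −½·(z(H) + z(FA)) = -0.2275
c < 0 → liberal criterion (biased toward responding “yes”).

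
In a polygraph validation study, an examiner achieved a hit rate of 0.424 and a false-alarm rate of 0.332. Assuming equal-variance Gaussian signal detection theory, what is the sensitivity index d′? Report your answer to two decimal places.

d′ = 0.24

z(H) = -0.1917
z(FA) = -0.4344
d' = z(H) − z(FA) = -0.1917 − (-0.4344) = 0.2427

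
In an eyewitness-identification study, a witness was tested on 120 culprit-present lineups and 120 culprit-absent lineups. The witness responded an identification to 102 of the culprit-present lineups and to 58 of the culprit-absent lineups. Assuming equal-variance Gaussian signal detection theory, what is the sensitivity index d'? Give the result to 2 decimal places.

d' = 1.08

H = 102/120 = 0.8500
FA = 58/120 = 0.4833
Φ⁻¹(0.8500) = 1.036, Φ⁻¹(0.4833) = -0.042
d' = z(H) − z(FA) = 1.036 − (-0.042) = 1.078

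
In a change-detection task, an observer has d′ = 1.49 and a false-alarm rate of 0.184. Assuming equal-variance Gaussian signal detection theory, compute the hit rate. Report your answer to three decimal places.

z(false-alarm rate) = z(0.184) = -0.9002
z(H) = z(FA) + d' = -0.9002 + 1.49 = 0.5898
hit rate = Φ(0.5898) = 0.7223

hit rate = 0.722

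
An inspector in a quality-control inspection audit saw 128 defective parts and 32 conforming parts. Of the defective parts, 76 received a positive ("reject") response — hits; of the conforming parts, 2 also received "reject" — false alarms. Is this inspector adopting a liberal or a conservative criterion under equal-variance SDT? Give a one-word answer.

conservative

z(H) = 0.237, z(FA) = -1.534
c = −½·(z(H) + z(FA)) = 0.6485
c > 0 → conservative criterion (biased toward responding “no”).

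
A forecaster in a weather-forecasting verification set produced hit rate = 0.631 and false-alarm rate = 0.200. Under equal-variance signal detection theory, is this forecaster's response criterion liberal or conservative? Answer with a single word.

z(H) = 0.335, z(FA) = -0.842
c = −½·(z(H) + z(FA)) = 0.2535
c > 0 → conservative criterion (biased toward responding “no”).

conservative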